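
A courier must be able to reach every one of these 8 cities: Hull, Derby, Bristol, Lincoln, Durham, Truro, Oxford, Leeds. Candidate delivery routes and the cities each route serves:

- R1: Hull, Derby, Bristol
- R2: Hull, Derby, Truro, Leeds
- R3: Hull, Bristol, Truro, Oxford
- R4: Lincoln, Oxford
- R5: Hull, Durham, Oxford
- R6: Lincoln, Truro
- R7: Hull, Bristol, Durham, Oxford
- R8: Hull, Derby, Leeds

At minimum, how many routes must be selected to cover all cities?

R2, R4, R7 together cover {Hull, Derby, Bristol, Lincoln, Durham, Truro, Oxford, Leeds} — every city.
No 2 of the 8 routes cover everything (all 28 pairs fall short), so 3 is minimum.

3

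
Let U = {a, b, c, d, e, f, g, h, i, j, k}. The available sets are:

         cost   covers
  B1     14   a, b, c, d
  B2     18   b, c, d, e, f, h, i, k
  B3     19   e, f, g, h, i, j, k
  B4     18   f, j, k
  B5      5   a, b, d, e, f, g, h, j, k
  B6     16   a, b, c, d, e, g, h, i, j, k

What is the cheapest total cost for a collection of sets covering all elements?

21

B5, B6 cover every element at cost 5 + 16 = 21.
Any cover uses at least 2 sets; among all covering selections none totals below 21.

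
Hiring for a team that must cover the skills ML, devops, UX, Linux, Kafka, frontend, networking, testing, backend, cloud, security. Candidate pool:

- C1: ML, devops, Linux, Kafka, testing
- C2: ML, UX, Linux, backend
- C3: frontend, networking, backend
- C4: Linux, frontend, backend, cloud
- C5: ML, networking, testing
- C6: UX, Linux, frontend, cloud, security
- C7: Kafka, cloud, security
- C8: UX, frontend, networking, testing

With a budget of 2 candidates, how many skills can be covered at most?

9

Choosing C1, C6 covers {ML, devops, UX, Linux, Kafka, frontend, testing, cloud, security} — 9 skills.
No choice of 2 candidates does better; here networking, backend are left uncovered.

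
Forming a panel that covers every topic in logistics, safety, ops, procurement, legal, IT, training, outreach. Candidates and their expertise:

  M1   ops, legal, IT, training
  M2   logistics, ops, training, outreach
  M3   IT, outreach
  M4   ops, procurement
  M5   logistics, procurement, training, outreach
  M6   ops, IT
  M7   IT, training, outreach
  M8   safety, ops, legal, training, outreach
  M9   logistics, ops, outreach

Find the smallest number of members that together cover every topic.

3

M1, M5, M8 together cover {logistics, safety, ops, procurement, legal, IT, training, outreach} — every topic.
No 2 of the 9 members cover everything (all 36 pairs fall short), so 3 is minimum.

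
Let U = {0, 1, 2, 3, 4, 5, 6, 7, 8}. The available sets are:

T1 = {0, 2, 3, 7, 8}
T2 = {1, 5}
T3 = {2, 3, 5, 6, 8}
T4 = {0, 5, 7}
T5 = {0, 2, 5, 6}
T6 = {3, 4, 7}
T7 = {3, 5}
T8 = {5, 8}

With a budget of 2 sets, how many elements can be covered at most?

7

Choosing T1, T2 covers {0, 1, 2, 3, 5, 7, 8} — 7 elements.
No choice of 2 sets does better; here 4, 6 are left uncovered.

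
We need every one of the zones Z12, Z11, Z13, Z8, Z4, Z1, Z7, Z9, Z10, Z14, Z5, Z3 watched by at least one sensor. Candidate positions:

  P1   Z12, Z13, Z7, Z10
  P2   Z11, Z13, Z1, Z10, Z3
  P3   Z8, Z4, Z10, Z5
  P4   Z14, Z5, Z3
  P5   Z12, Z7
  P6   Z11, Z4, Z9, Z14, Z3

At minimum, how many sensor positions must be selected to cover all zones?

4

P1, P2, P3, P6 together cover {Z12, Z11, Z13, Z8, Z4, Z1, Z7, Z9, Z10, Z14, Z5, Z3} — every zone.
No 3 of the 6 sensor positions cover everything (all 20 triples fall short), so 4 is minimum.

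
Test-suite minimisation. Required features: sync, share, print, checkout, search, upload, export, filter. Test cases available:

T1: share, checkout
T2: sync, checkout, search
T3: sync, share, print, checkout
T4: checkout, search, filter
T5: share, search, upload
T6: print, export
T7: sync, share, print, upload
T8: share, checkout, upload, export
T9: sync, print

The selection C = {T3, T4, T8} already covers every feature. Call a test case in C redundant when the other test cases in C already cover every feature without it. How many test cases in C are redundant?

0

Drop T3: sync, print uncovered — not redundant.
Drop T4: search, filter uncovered — not redundant.
Drop T8: upload, export uncovered — not redundant.
None of the test cases in C is redundant.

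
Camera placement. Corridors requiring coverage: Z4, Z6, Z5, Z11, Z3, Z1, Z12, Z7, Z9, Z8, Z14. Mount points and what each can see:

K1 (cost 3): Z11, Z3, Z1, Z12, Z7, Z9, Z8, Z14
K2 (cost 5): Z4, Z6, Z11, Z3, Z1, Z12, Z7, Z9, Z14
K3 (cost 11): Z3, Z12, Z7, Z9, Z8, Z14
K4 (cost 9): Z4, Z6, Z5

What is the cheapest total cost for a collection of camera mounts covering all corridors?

12

K1, K4 cover every corridor at cost 3 + 9 = 12.
Any cover uses at least 2 camera mounts; among all covering selections none totals below 12.
Greedy by coverage-per-cost would pick K1, K2, K4 for 17 — worse than the optimum 12.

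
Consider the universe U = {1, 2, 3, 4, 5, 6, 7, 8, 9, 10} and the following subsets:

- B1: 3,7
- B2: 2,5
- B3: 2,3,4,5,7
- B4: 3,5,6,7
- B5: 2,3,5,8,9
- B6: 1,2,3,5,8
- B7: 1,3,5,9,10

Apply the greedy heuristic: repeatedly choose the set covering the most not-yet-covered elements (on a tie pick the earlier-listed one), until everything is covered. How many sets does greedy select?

Pick 1: B3 covers 5 new elements (2, 3, 4, 5, 7).
Pick 2: B7 covers 3 new elements (1, 9, 10).
Pick 3: B4 covers 1 new elements (6).
Pick 4: B5 covers 1 new elements (8).
Greedy uses 4 sets.

4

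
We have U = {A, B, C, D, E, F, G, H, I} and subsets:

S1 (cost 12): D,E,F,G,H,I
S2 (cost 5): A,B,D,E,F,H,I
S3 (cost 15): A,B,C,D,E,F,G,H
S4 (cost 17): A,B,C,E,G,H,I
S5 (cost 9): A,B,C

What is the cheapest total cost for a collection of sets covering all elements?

S2, S3 cover every element at cost 5 + 15 = 20.
Any cover uses at least 2 sets; among all covering selections none totals below 20.

20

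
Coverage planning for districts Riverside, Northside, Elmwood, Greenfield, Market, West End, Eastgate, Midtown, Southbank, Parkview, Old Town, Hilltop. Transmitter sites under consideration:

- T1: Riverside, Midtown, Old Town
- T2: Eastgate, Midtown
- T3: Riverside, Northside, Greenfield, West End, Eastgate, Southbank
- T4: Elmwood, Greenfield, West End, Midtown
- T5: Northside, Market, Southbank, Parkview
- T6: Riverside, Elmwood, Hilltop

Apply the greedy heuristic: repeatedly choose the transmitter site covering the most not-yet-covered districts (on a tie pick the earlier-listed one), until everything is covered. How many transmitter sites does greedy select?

Pick 1: T3 covers 6 new districts (Riverside, Northside, Greenfield, West End, Eastgate, Southbank).
Pick 2: T1 covers 2 new districts (Midtown, Old Town).
Pick 3: T5 covers 2 new districts (Market, Parkview).
Pick 4: T6 covers 2 new districts (Elmwood, Hilltop).
Greedy uses 4 transmitter sites.

4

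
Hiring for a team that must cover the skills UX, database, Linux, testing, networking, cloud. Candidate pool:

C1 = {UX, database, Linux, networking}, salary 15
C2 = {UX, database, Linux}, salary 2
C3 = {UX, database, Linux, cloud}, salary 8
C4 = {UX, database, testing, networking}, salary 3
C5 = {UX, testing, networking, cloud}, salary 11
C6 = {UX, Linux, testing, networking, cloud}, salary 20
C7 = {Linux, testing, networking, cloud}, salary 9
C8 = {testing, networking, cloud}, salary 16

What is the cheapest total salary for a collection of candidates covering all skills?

11

C2, C7 cover every skill at salary 2 + 9 = 11.
Any cover uses at least 2 candidates; among all covering selections none totals below 11.
Greedy by coverage-per-salary would pick C2, C4, C3 for 13 — worse than the optimum 11.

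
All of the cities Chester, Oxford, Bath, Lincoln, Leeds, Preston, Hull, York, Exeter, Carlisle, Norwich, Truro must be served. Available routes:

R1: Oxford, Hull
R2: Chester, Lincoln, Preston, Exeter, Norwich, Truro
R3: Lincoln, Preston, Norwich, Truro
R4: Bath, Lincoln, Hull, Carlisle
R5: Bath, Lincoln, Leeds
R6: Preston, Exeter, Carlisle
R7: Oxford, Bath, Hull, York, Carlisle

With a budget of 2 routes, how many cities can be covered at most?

Choosing R2, R7 covers {Chester, Oxford, Bath, Lincoln, Preston, Hull, York, Exeter, Carlisle, Norwich, Truro} — 11 cities.
No choice of 2 routes does better; here Leeds is left uncovered.

11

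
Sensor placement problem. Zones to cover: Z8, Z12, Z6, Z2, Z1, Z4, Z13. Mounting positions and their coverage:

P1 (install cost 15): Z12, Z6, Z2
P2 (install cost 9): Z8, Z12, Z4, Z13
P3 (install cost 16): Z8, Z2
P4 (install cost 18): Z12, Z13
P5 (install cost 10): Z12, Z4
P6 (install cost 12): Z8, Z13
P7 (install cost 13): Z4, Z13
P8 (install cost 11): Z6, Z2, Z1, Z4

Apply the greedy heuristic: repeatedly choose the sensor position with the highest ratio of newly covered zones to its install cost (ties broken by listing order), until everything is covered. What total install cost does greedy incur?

20

Pick 1: P2 adds 4 new (Z8, Z12, Z4, Z13) at install cost 9 (ratio 4/9).
Pick 2: P8 adds 3 new (Z6, Z2, Z1) at install cost 11 (ratio 3/11).
Greedy total install cost: 9 + 11 = 20.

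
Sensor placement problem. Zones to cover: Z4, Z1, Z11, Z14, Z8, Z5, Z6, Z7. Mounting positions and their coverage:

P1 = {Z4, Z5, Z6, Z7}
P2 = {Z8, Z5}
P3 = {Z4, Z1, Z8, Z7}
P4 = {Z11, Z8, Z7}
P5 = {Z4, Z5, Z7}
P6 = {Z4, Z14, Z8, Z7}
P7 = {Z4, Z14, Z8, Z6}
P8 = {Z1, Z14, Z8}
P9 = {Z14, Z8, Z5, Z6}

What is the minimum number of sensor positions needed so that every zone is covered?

P1, P4, P8 together cover {Z4, Z1, Z11, Z14, Z8, Z5, Z6, Z7} — every zone.
No 2 of the 9 sensor positions cover everything (all 36 pairs fall short), so 3 is minimum.

3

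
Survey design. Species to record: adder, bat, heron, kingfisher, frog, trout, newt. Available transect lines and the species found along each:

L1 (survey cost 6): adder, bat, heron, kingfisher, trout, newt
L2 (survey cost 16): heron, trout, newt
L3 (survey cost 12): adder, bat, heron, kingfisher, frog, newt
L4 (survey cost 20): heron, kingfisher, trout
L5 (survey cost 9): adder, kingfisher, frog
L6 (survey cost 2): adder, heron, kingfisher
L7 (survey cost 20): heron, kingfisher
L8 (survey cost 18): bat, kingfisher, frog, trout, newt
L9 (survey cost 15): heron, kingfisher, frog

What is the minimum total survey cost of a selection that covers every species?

L1, L5 cover every species at survey cost 6 + 9 = 15.
Any cover uses at least 2 transects; among all covering selections none totals below 15.
Greedy by coverage-per-survey cost would pick L6, L1, L5 for 17 — worse than the optimum 15.

15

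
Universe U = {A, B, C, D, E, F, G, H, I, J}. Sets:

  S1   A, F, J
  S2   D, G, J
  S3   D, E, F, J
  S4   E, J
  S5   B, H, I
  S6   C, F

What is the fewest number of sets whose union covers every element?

5

S1, S2, S3, S5, S6 together cover {A, B, C, D, E, F, G, H, I, J} — every element.
No 4 of the 6 sets cover everything (all 15 size-4 selections fall short), so 5 is minimum.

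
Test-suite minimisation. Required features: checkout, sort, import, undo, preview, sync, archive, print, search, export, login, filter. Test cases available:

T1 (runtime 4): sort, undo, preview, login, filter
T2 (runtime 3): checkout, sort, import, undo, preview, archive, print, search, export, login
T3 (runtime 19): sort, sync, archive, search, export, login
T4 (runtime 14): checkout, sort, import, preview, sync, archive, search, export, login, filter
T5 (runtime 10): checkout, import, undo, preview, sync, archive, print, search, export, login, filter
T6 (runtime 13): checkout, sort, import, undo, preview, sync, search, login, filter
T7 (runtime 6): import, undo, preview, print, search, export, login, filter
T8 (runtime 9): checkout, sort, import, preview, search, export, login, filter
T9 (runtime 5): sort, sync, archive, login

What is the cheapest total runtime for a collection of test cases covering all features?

12

T1, T2, T9 cover every feature at runtime 4 + 3 + 5 = 12.
Any cover uses at least 2 test cases; among all covering selections none totals below 12.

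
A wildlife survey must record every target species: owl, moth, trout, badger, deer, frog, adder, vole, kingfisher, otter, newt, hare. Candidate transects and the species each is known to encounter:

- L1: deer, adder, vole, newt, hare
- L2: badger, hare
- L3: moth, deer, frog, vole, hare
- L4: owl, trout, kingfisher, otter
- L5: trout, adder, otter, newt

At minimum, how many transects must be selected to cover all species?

L1, L2, L3, L4 together cover {owl, moth, trout, badger, deer, frog, adder, vole, kingfisher, otter, newt, hare} — every species.
No 3 of the 5 transects cover everything (all 10 triples fall short), so 4 is minimum.

4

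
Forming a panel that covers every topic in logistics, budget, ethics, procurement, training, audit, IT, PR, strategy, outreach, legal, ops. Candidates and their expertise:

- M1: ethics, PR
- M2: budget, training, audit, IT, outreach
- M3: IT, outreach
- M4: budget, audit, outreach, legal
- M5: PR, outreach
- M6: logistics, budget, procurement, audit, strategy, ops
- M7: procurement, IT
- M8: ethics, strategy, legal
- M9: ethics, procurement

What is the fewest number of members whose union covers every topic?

M1, M2, M4, M6 together cover {logistics, budget, ethics, procurement, training, audit, IT, PR, strategy, outreach, legal, ops} — every topic.
No 3 of the 9 members cover everything (all 84 triples fall short), so 4 is minimum.

4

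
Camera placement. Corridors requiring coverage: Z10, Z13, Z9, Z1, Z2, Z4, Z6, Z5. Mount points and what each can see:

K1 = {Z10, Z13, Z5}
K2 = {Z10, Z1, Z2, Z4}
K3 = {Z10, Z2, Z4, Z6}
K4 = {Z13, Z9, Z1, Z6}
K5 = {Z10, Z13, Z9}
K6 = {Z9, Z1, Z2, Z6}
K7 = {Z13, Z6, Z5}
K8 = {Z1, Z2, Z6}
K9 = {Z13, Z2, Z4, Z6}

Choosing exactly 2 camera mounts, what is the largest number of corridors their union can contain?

Choosing K1, K6 covers {Z10, Z13, Z9, Z1, Z2, Z6, Z5} — 7 corridors.
No choice of 2 camera mounts does better; here Z4 is left uncovered.

7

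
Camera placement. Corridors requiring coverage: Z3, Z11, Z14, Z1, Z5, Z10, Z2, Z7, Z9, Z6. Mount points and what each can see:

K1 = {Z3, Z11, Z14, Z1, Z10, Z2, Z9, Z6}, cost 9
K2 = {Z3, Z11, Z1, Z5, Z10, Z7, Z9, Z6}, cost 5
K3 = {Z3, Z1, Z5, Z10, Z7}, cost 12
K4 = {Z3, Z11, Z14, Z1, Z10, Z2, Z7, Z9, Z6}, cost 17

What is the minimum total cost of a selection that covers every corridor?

K1, K2 cover every corridor at cost 9 + 5 = 14.
Any cover uses at least 2 camera mounts; among all covering selections none totals below 14.

14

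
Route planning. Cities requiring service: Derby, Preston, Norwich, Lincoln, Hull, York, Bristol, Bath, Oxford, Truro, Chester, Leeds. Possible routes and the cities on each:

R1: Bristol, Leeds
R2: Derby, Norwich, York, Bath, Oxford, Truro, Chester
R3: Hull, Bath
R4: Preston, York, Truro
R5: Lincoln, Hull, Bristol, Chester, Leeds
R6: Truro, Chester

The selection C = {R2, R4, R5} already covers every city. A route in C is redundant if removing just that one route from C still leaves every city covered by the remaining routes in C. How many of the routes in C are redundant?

Drop R2: Derby, Norwich, Bath, Oxford uncovered — not redundant.
Drop R4: Preston uncovered — not redundant.
Drop R5: Lincoln, Hull, Bristol, Leeds uncovered — not redundant.
None of the routes in C is redundant.

0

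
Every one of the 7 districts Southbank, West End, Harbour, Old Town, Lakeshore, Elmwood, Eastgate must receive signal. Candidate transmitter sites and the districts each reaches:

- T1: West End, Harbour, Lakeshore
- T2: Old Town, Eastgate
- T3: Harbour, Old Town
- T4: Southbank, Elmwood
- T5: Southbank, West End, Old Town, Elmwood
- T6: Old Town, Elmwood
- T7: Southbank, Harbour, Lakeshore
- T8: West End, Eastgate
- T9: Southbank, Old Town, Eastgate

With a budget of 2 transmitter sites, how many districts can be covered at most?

6

Choosing T1, T5 covers {Southbank, West End, Harbour, Old Town, Lakeshore, Elmwood} — 6 districts.
No choice of 2 transmitter sites does better; here Eastgate is left uncovered.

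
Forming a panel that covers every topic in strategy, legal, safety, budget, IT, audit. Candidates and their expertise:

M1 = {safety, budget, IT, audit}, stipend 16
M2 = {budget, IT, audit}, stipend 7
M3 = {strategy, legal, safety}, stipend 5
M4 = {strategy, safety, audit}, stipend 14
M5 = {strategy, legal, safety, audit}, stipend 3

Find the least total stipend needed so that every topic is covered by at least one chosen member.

10

M2, M5 cover every topic at stipend 7 + 3 = 10.
Any cover uses at least 2 members; among all covering selections none totals below 10.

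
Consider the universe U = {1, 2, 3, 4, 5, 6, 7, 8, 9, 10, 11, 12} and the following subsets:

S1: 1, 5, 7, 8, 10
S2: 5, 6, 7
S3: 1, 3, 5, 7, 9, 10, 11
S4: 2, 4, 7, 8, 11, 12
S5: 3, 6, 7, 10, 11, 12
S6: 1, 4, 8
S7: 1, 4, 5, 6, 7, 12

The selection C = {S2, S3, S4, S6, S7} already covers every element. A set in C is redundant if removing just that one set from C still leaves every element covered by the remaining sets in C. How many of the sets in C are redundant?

3

Drop S2: the rest still cover every element — redundant.
Drop S3: 3, 9, 10 uncovered — not redundant.
Drop S4: 2 uncovered — not redundant.
Drop S6: the rest still cover every element — redundant.
Drop S7: the rest still cover every element — redundant.
3 redundant: S2, S6, S7.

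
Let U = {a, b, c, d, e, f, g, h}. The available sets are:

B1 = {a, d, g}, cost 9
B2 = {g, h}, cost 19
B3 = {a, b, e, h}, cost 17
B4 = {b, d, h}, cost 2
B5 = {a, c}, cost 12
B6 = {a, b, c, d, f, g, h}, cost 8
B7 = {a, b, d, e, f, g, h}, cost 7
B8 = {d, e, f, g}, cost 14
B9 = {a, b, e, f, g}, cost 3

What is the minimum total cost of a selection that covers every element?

B6, B9 cover every element at cost 8 + 3 = 11.
Any cover uses at least 2 sets; among all covering selections none totals below 11.

11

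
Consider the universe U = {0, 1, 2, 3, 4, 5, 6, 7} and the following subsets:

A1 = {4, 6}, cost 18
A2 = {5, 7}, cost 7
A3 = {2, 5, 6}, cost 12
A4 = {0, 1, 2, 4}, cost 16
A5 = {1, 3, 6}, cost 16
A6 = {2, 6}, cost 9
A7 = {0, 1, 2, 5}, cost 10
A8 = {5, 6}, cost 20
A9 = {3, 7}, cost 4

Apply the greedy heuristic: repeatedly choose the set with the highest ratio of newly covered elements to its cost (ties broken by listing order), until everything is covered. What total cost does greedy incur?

32

Pick 1: A9 adds 2 new (3, 7) at cost 4 (ratio 2/4).
Pick 2: A7 adds 4 new (0, 1, 2, 5) at cost 10 (ratio 4/10).
Pick 3: A1 adds 2 new (4, 6) at cost 18 (ratio 2/18).
Greedy total cost: 4 + 10 + 18 = 32.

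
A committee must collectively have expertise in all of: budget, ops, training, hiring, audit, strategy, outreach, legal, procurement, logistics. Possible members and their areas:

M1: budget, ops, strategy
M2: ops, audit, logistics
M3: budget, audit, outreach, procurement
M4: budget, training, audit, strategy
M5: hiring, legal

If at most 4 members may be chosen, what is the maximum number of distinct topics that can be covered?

Choosing M2, M3, M4, M5 covers {budget, ops, training, hiring, audit, strategy, outreach, legal, procurement, logistics} — 10 topics.
That is all 10 topics.

10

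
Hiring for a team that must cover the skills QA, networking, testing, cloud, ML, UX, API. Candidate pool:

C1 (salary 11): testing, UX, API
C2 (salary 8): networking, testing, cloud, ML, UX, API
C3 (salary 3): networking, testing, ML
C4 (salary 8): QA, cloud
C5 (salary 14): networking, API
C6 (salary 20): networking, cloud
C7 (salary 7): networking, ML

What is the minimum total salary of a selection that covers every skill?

C2, C4 cover every skill at salary 8 + 8 = 16.
Any cover uses at least 2 candidates; among all covering selections none totals below 16.

16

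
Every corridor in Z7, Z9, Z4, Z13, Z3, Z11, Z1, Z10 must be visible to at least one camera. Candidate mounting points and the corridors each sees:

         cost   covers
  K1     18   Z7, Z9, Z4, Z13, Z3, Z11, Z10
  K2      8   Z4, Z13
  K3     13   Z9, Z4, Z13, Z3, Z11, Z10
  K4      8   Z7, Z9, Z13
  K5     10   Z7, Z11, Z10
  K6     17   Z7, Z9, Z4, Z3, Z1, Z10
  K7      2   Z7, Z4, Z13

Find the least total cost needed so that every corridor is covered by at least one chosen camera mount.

K5, K6, K7 cover every corridor at cost 10 + 17 + 2 = 29.
Any cover uses at least 2 camera mounts; among all covering selections none totals below 29.

29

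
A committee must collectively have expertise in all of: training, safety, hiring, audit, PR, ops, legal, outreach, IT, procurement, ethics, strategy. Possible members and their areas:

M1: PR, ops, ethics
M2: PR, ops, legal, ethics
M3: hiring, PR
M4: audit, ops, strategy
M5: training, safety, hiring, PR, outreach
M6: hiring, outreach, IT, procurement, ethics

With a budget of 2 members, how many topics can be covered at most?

8

Choosing M2, M5 covers {training, safety, hiring, PR, ops, legal, outreach, ethics} — 8 topics.
No choice of 2 members does better; here audit, IT, procurement, strategy are left uncovered.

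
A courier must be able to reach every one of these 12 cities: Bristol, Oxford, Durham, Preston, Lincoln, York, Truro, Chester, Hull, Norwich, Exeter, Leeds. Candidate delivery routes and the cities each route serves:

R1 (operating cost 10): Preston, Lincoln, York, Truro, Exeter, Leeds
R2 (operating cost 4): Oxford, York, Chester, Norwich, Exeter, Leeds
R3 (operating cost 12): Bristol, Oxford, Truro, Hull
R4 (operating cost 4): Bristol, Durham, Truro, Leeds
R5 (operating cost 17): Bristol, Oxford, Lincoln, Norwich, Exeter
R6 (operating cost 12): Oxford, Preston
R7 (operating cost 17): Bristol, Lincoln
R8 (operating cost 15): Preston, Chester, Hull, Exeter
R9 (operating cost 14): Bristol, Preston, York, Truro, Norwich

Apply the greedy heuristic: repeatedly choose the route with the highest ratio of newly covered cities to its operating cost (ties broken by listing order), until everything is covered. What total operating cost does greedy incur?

Pick 1: R2 adds 6 new (Oxford, York, Chester, Norwich, Exeter, Leeds) at operating cost 4 (ratio 6/4).
Pick 2: R4 adds 3 new (Bristol, Durham, Truro) at operating cost 4 (ratio 3/4).
Pick 3: R1 adds 2 new (Preston, Lincoln) at operating cost 10 (ratio 2/10).
Pick 4: R3 adds 1 new (Hull) at operating cost 12 (ratio 1/12).
Greedy total operating cost: 4 + 4 + 10 + 12 = 30.

30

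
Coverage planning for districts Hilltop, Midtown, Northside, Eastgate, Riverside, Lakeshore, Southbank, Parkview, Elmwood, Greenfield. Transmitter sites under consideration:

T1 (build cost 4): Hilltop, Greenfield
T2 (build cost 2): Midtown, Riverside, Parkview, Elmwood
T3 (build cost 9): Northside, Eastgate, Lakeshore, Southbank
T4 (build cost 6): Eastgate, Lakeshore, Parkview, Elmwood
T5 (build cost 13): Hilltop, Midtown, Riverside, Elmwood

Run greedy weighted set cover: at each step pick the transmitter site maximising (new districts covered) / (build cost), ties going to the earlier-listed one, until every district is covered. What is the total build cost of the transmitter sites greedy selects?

15

Pick 1: T2 adds 4 new (Midtown, Riverside, Parkview, Elmwood) at build cost 2 (ratio 4/2).
Pick 2: T1 adds 2 new (Hilltop, Greenfield) at build cost 4 (ratio 2/4).
Pick 3: T3 adds 4 new (Northside, Eastgate, Lakeshore, Southbank) at build cost 9 (ratio 4/9).
Greedy total build cost: 2 + 4 + 9 = 15.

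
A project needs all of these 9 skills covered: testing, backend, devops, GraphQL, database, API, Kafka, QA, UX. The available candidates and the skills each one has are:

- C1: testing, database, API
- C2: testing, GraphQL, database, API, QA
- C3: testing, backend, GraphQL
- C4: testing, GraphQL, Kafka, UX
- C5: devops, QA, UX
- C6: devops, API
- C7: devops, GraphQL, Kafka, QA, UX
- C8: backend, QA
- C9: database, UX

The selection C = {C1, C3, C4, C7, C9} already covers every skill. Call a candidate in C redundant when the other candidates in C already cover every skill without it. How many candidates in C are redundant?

2

Drop C1: API uncovered — not redundant.
Drop C3: backend uncovered — not redundant.
Drop C4: the rest still cover every skill — redundant.
Drop C7: devops, QA uncovered — not redundant.
Drop C9: the rest still cover every skill — redundant.
2 redundant: C4, C9.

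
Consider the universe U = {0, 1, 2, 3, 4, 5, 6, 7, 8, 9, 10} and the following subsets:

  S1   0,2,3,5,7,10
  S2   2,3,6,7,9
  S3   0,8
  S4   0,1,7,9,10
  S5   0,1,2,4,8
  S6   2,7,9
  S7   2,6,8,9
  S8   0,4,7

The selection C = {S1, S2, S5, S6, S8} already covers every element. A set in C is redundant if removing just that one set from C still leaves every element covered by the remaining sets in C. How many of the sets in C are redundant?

2

Drop S1: 5, 10 uncovered — not redundant.
Drop S2: 6 uncovered — not redundant.
Drop S5: 1, 8 uncovered — not redundant.
Drop S6: the rest still cover every element — redundant.
Drop S8: the rest still cover every element — redundant.
2 redundant: S6, S8.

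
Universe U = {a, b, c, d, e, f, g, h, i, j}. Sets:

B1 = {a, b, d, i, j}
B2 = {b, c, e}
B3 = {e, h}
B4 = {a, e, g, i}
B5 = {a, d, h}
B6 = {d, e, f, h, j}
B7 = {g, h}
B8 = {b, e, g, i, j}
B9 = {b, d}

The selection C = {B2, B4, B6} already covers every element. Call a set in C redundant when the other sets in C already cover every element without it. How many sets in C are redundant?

Drop B2: b, c uncovered — not redundant.
Drop B4: a, g, i uncovered — not redundant.
Drop B6: d, f, h, j uncovered — not redundant.
None of the sets in C is redundant.

0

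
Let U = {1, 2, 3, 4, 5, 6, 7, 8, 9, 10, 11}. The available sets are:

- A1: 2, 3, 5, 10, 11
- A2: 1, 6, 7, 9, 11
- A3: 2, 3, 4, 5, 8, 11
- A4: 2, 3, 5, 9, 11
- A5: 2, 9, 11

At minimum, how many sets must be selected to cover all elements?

3

A1, A2, A3 together cover {1, 2, 3, 4, 5, 6, 7, 8, 9, 10, 11} — every element.
No 2 of the 5 sets cover everything (all 10 pairs fall short), so 3 is minimum.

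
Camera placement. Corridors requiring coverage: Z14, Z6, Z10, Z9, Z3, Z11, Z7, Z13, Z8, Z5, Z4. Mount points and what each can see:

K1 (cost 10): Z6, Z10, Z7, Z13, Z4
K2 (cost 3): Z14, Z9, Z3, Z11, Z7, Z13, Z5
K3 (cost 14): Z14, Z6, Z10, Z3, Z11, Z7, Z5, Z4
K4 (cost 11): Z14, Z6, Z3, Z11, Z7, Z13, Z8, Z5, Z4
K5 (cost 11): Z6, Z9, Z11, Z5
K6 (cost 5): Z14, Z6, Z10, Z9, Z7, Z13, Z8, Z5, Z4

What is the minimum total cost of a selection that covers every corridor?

8

K2, K6 cover every corridor at cost 3 + 5 = 8.
Any cover uses at least 2 camera mounts; among all covering selections none totals below 8.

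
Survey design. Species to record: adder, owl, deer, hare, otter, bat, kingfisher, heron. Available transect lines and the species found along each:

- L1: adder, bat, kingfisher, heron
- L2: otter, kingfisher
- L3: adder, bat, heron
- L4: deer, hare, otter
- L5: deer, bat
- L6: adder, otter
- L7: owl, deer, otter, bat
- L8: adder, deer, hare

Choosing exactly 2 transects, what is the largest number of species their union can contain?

Choosing L1, L4 covers {adder, deer, hare, otter, bat, kingfisher, heron} — 7 species.
No choice of 2 transects does better; here owl is left uncovered.

7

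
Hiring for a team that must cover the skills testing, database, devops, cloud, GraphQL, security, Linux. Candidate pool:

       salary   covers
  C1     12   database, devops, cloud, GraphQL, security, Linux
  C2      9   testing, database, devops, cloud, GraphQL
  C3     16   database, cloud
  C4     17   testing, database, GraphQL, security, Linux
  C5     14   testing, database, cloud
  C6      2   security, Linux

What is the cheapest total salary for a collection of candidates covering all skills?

C2, C6 cover every skill at salary 9 + 2 = 11.
Any cover uses at least 2 candidates; among all covering selections none totals below 11.

11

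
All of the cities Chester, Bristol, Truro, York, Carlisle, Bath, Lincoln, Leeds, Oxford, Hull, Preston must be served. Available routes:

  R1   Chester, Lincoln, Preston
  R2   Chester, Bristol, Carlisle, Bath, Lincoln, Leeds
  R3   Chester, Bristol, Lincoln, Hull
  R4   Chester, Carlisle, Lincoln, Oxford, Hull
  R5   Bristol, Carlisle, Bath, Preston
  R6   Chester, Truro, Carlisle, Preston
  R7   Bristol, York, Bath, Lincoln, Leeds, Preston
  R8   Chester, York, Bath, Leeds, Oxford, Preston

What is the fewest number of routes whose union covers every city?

R3, R6, R8 together cover {Chester, Bristol, Truro, York, Carlisle, Bath, Lincoln, Leeds, Oxford, Hull, Preston} — every city.
No 2 of the 8 routes cover everything (all 28 pairs fall short), so 3 is minimum.
Greedy (largest uncovered first) would take R2, R8, R3, R6 — 4 routes — but 3 suffice.

3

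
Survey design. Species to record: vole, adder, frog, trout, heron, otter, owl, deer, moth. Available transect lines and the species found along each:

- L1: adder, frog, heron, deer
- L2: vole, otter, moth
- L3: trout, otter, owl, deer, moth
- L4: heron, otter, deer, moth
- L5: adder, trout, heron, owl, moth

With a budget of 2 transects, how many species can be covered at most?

8

Choosing L1, L3 covers {adder, frog, trout, heron, otter, owl, deer, moth} — 8 species.
No choice of 2 transects does better; here vole is left uncovered.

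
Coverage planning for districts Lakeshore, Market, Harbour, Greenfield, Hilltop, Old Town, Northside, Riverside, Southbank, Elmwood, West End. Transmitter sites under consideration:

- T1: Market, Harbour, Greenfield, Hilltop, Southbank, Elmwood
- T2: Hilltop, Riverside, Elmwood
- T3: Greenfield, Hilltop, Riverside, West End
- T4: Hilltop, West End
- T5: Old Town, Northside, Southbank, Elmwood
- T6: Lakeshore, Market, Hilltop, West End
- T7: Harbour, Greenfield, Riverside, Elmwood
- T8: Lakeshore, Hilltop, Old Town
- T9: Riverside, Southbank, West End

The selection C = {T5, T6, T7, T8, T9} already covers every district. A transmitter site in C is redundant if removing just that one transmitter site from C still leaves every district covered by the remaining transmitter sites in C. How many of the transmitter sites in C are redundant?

2

Drop T5: Northside uncovered — not redundant.
Drop T6: Market uncovered — not redundant.
Drop T7: Harbour, Greenfield uncovered — not redundant.
Drop T8: the rest still cover every district — redundant.
Drop T9: the rest still cover every district — redundant.
2 redundant: T8, T9.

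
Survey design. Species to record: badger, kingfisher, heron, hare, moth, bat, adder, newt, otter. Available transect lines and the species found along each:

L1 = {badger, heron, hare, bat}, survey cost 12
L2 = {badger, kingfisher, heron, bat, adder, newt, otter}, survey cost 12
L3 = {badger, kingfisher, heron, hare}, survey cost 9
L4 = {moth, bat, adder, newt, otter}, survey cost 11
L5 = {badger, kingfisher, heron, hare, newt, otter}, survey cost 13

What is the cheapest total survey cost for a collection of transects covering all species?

L3, L4 cover every species at survey cost 9 + 11 = 20.
Any cover uses at least 2 transects; among all covering selections none totals below 20.

20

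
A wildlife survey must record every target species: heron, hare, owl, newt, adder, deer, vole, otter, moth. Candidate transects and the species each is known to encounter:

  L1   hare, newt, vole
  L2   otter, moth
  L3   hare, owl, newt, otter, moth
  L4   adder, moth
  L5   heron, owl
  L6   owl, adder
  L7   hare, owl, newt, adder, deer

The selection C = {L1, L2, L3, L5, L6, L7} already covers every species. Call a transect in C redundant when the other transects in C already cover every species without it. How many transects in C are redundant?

Drop L1: vole uncovered — not redundant.
Drop L2: the rest still cover every species — redundant.
Drop L3: the rest still cover every species — redundant.
Drop L5: heron uncovered — not redundant.
Drop L6: the rest still cover every species — redundant.
Drop L7: deer uncovered — not redundant.
3 redundant: L2, L3, L6.

3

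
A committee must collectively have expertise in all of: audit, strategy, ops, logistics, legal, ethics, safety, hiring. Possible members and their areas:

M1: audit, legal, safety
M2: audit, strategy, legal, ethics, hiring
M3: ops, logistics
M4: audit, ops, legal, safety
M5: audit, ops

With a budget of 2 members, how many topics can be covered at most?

7

Choosing M2, M3 covers {audit, strategy, ops, logistics, legal, ethics, hiring} — 7 topics.
No choice of 2 members does better; here safety is left uncovered.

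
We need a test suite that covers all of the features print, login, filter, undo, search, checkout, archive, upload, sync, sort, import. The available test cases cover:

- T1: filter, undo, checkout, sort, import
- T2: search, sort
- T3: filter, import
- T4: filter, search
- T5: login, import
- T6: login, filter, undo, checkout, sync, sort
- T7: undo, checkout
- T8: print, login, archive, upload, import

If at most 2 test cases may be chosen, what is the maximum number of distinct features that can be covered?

10

Choosing T6, T8 covers {print, login, filter, undo, checkout, archive, upload, sync, sort, import} — 10 features.
No choice of 2 test cases does better; here search is left uncovered.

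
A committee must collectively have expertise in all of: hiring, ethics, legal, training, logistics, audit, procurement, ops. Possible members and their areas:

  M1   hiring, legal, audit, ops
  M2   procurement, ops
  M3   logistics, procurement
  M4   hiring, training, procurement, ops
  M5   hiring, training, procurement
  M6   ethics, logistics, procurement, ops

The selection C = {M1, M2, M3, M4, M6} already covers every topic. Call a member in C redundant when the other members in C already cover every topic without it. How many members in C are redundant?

2

Drop M1: legal, audit uncovered — not redundant.
Drop M2: the rest still cover every topic — redundant.
Drop M3: the rest still cover every topic — redundant.
Drop M4: training uncovered — not redundant.
Drop M6: ethics uncovered — not redundant.
2 redundant: M2, M3.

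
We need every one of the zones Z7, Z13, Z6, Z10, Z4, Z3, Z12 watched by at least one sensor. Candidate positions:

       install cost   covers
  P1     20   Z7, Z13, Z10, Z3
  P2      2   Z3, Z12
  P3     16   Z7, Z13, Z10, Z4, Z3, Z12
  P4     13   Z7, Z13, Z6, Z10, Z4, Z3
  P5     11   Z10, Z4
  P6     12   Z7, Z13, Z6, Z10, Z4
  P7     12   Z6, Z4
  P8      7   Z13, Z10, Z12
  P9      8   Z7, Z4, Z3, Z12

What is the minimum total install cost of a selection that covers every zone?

P2, P6 cover every zone at install cost 2 + 12 = 14.
Any cover uses at least 2 sensor positions; among all covering selections none totals below 14.

14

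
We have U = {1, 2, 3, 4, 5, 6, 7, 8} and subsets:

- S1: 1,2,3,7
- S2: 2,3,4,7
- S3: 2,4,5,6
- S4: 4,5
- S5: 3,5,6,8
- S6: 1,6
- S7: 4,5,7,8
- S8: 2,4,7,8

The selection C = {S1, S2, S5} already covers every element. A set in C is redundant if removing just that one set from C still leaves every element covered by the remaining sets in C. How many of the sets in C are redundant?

0

Drop S1: 1 uncovered — not redundant.
Drop S2: 4 uncovered — not redundant.
Drop S5: 5, 6, 8 uncovered — not redundant.
None of the sets in C is redundant.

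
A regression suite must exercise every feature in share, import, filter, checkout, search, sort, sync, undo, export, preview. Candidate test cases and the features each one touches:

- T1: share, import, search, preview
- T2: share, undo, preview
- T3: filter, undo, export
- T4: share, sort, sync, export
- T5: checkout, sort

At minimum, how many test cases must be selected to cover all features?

4

T1, T3, T4, T5 together cover {share, import, filter, checkout, search, sort, sync, undo, export, preview} — every feature.
No 3 of the 5 test cases cover everything (all 10 triples fall short), so 4 is minimum.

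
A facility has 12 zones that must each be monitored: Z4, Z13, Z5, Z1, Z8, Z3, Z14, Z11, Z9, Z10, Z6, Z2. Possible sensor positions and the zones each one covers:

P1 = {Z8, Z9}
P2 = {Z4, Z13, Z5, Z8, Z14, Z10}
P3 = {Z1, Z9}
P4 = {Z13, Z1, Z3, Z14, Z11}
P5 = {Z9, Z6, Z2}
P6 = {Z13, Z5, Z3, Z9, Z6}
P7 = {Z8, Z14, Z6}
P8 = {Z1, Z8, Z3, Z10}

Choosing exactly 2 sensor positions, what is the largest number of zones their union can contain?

Choosing P2, P4 covers {Z4, Z13, Z5, Z1, Z8, Z3, Z14, Z11, Z10} — 9 zones.
No choice of 2 sensor positions does better; here Z9, Z6, Z2 are left uncovered.

9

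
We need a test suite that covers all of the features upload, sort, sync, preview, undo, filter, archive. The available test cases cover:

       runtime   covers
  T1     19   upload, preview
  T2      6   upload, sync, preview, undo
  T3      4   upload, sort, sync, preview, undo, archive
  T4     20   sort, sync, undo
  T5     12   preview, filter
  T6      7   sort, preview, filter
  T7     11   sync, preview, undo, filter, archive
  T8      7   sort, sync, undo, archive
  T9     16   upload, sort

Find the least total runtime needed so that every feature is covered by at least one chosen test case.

T3, T6 cover every feature at runtime 4 + 7 = 11.
Any cover uses at least 2 test cases; among all covering selections none totals below 11.

11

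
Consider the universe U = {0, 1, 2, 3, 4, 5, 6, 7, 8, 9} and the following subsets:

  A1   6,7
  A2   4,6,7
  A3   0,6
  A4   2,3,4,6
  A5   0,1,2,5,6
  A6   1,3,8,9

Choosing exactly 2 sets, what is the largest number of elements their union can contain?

8

Choosing A5, A6 covers {0, 1, 2, 3, 5, 6, 8, 9} — 8 elements.
No choice of 2 sets does better; here 4, 7 are left uncovered.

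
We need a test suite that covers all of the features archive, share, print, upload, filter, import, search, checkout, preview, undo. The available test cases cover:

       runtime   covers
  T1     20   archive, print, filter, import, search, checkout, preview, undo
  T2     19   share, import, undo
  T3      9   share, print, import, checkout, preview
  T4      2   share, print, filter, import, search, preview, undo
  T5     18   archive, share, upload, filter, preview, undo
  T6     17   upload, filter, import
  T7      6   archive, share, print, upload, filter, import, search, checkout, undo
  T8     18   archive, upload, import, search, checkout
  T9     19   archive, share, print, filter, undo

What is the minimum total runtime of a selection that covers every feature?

8

T4, T7 cover every feature at runtime 2 + 6 = 8.
Any cover uses at least 2 test cases; among all covering selections none totals below 8.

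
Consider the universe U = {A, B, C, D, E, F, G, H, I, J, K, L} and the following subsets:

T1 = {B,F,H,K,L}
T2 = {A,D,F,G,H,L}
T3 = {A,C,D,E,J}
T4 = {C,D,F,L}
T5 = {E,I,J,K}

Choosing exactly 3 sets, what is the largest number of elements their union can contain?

11

Choosing T1, T2, T3 covers {A, B, C, D, E, F, G, H, J, K, L} — 11 elements.
No choice of 3 sets does better; here I is left uncovered.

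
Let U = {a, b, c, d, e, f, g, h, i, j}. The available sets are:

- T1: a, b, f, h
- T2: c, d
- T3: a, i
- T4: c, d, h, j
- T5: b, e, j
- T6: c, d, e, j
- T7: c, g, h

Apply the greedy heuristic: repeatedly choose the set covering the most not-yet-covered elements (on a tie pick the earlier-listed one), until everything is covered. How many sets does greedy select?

4

Pick 1: T1 covers 4 new elements (a, b, f, h).
Pick 2: T6 covers 4 new elements (c, d, e, j).
Pick 3: T3 covers 1 new elements (i).
Pick 4: T7 covers 1 new elements (g).
Greedy uses 4 sets.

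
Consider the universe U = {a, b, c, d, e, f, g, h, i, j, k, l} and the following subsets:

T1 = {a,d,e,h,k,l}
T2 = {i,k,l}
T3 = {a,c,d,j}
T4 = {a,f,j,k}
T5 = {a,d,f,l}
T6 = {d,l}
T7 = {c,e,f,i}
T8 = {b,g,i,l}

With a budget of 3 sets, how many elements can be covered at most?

11

Choosing T1, T3, T8 covers {a, b, c, d, e, g, h, i, j, k, l} — 11 elements.
No choice of 3 sets does better; here f is left uncovered.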